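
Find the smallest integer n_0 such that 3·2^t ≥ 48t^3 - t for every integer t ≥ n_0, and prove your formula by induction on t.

At t = 15: 98304 < 161985, so the inequality fails and n_0 ≥ 16. We prove 3·2^t ≥ 48t^3 - t for all t ≥ 16.
Base step (t = 16): 3·2^t = 196608 and 48t^3 - t = 196592, so 196608 ≥ 196592.
Inductive step: assume the claim holds for t = k, so 3·2^k ≥ 48k^3 - k.
Then 3·2^(k + 1) = 2·(3·2^k) ≥ 2·(48k^3 - k).
Also, for k ≥ 16 we have 2·(48k^3 - k) ≥ 48(k+1)^3 - (k+1), since 2·(48k^3 - k) − (48(k+1)^3 - (k+1)) = 48k^3 - 144k^2 - 145k - 47, which is nonnegative for all k ≥ 16.
Combining, 3·2^(k + 1) ≥ 48(k+1)^3 - (k+1).
By induction, the statement is established for all t ≥ 16.
Hence the smallest such n_0 is 16.

n_0 = 16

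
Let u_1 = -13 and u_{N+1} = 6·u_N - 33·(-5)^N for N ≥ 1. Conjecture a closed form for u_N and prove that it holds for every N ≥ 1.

Computing the first terms: u_1 = -13, u_2 = 87, u_3 = -303. This suggests u_N = 3(-5)^N + 2·6^(N - 1).
For the base case N = 1: the formula gives -13 = -13 = u_1.
Suppose the result is true for N = p, so u_p = 3(-5)^p + 2·6^(p - 1).
Then u_{p+1} = 6·u_p - 33·(-5)^p = 6·(3(-5)^p + 2·6^(p - 1)) - 33·(-5)^p = 3(-5)^(p + 1) + 2·6^p = 3(-5)^(p+1) + 2·6^((p+1) - 1),
which is the claimed formula at N = p+1.
By induction, the statement is established for all N ≥ 1.

u_N = 3(-5)^N + 2·6^(N - 1)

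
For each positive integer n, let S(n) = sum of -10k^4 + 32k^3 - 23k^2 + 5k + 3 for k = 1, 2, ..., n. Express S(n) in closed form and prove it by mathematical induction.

We claim S(n) = -n(2n^4 - 3n^3 - 5n^2 + n - 2) for all n ≥ 1.
For the base case n = 1: S(1) = 7, and the closed form gives 7. They agree.
Inductive step: suppose the statement holds for some k ≥ 1, so S(k) = k(-2k^4 + 3k^3 + 5k^2 - k + 2).
Then S(k+1) = S(k) + (-10k^4 - 8k^3 + 13k^2 + 15k + 7) = (k(-2k^4 + 3k^3 + 5k^2 - k + 2)) + (-10k^4 - 8k^3 + 13k^2 + 15k + 7).
Simplifying, S(k+1) = -(k + 1)(2k^4 + 5k^3 - 2k^2 - 10k - 7) = -(k+1)(2(k+1)^4 - 3(k+1)^3 - 5(k+1)^2 + (k+1) - 2),
which is the closed form with n = k+1.
This completes the induction.

S(n) = -n(2n^4 - 3n^3 - 5n^2 + n - 2)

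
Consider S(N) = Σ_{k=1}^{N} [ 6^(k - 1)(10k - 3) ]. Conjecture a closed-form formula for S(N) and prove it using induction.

We claim S(N) = 6^N(2N - 1) + 1 for all N ≥ 1.
When N = 1: S(1) = 7, and the closed form gives 7. They agree.
Suppose the result is true for N = k, so S(k) = 6^k(2k - 1) + 1.
Then S(k+1) = S(k) + (6^k(10k + 7)) = (6^k(2k - 1) + 1) + (6^k(10k + 7)).
Simplifying, S(k+1) = 12·6^k·k + 6·6^k + 1 = 6^(k+1)(2(k+1) - 1) + 1,
which is the closed form with N = k+1.
By induction, the statement is established for all N ≥ 1.

S(N) = 6^N(2N - 1) + 1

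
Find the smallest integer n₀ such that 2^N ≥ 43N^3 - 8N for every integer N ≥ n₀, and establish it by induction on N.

At N = 17: 131072 < 211123, so the inequality fails and n₀ ≥ 18. We prove 2^N ≥ 43N^3 - 8N for all N ≥ 18.
Base step (N = 18): 2^N = 262144 and 43N^3 - 8N = 250632, so 262144 ≥ 250632.
Suppose the result is true for N = r, so 2^r ≥ 43r^3 - 8r.
Then 2^(r + 1) = 2·(2^r) ≥ 2·(43r^3 - 8r).
Also, for r ≥ 18 we have 2·(43r^3 - 8r) ≥ 43(r+1)^3 - 8(r+1), since 2·(43r^3 - 8r) − (43(r+1)^3 - 8(r+1)) = 43r^3 - 129r^2 - 137r - 35, which is nonnegative for all r ≥ 18.
Combining, 2^(r + 1) ≥ 43(r+1)^3 - 8(r+1).
Hence, by induction on N, the claim holds for every N ≥ 18.
Hence the smallest such n₀ is 18.

n₀ = 18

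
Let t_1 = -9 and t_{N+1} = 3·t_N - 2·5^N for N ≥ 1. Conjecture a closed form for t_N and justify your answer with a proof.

t_N = -4·3^(N - 1) - 5^N

Computing the first terms: t_1 = -9, t_2 = -37, t_3 = -161. This suggests t_N = -4·3^(N - 1) - 5^N.
For the base case N = 1: the formula gives -9 = -9 = t_1.
Inductive step: assume the claim holds for N = k, so t_k = -4·3^(k - 1) - 5^k.
Then t_{k+1} = 3·t_k - 2·5^k = 3·(-4·3^(k - 1) - 5^k) - 2·5^k = -4·3^k - 5^(k + 1) = -4·3^((k+1) - 1) - 5^(k+1),
which is the claimed formula at N = k+1.
By induction, the statement is established for all N ≥ 1.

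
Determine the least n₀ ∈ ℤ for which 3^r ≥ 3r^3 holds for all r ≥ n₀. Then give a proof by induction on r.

At r = 5: 243 < 375, so the inequality fails and n₀ ≥ 6. We prove 3^r ≥ 3r^3 for all r ≥ 6.
Base case (r = 6): 3^r = 729 and 3r^3 = 648, so 729 ≥ 648.
Inductive step: assume the claim holds for r = j, so 3^j ≥ 3j^3.
Then 3^(j + 1) = 3·(3^j) ≥ 3·(3j^3).
Also, for j ≥ 6 we have 3·(3j^3) ≥ 3(j+1)^3, since 3 ≥ (1 + 1/j)^3 for all j ≥ 6.
Combining, 3^(j + 1) ≥ 3(j+1)^3.
Hence, by induction on r, the claim holds for every r ≥ 6.
Hence the smallest such n₀ is 6.

n₀ = 6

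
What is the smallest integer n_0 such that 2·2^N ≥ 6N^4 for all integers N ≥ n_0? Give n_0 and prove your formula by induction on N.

n_0 = 19

At N = 18: 524288 < 629856, so the inequality fails and n_0 ≥ 19. We prove 2·2^N ≥ 6N^4 for all N ≥ 19.
Base step (N = 19): 2·2^N = 1048576 and 6N^4 = 781926, so 1048576 ≥ 781926.
For the inductive step, assume it holds for an arbitrary i ≥ 19, so 2·2^i ≥ 6i^4.
Then 2·2^(i + 1) = 2·(2·2^i) ≥ 2·(6i^4).
Also, for i ≥ 19 we have 2·(6i^4) ≥ 6(i+1)^4, since 2 ≥ (1 + 1/i)^4 for all i ≥ 19.
Combining, 2·2^(i + 1) ≥ 6(i+1)^4.
By induction, the statement is established for all N ≥ 19.
Hence the smallest such n_0 is 19.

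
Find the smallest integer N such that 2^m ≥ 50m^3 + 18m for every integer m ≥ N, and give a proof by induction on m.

N = 19

At m = 18: 262144 < 291924, so the inequality fails and N ≥ 19. We prove 2^m ≥ 50m^3 + 18m for all m ≥ 19.
When m = 19: 2^m = 524288 and 50m^3 + 18m = 343292, so 524288 ≥ 343292.
Inductive step: suppose the statement holds for some k ≥ 19, so 2^k ≥ 50k^3 + 18k.
Then 2^(k + 1) = 2·(2^k) ≥ 2·(50k^3 + 18k).
Also, for k ≥ 19 we have 2·(50k^3 + 18k) ≥ 50(k+1)^3 + 18(k+1), since 2·(50k^3 + 18k) − (50(k+1)^3 + 18(k+1)) = 50k^3 - 150k^2 - 132k - 68, which is nonnegative for all k ≥ 19.
Combining, 2^(k + 1) ≥ 50(k+1)^3 + 18(k+1).
Hence, by induction on m, the claim holds for every m ≥ 19.
Hence the smallest such N is 19.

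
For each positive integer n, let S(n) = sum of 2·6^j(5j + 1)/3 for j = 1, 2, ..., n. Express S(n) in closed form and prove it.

S(n) = 4·6^n·n

We claim S(n) = 4·6^n·n for all n ≥ 1.
When n = 1: S(1) = 24, and the closed form gives 24. They agree.
Inductive step: assume the claim holds for n = j, so S(j) = 4·6^j·j.
Then S(j+1) = S(j) + (6^j(20j + 24)) = (4·6^j·j) + (6^j(20j + 24)).
Simplifying, S(j+1) = 24·6^j(j + 1) = 4·6^(j+1)·(j+1),
which is the closed form with n = j+1.
By induction, the statement is established for all n ≥ 1.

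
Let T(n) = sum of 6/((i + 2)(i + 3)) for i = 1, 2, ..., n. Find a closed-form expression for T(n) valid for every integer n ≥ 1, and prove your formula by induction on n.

T(n) = 2n/(n + 3)

We claim T(n) = 2n/(n + 3) for all n ≥ 1.
Base case (n = 1): T(1) = 1/2, and the closed form gives 1/2. They agree.
Suppose the result is true for n = i, so T(i) = 2i/(i + 3).
Then T(i+1) = T(i) + (6/((i + 3)(i + 4))) = (2i/(i + 3)) + (6/((i + 3)(i + 4))).
Simplifying, T(i+1) = 2(i + 1)/(i + 4) = 2(i+1)/((i+1) + 3),
which is the closed form with n = i+1.
By the principle of mathematical induction, the result holds for all n ≥ 1.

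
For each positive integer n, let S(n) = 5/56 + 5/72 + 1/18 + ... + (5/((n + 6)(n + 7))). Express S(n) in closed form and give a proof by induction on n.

We claim S(n) = 5n/(7(n + 7)) for all n ≥ 1.
For the base case n = 1: S(1) = 5/56, and the closed form gives 5/56. They agree.
Inductive step: suppose the statement holds for some p ≥ 1, so S(p) = 5p/(7(p + 7)).
Then S(p+1) = S(p) + (5/((p + 7)(p + 8))) = (5p/(7(p + 7))) + (5/((p + 7)(p + 8))).
Simplifying, S(p+1) = 5(p + 1)/(7(p + 8)) = 5(p+1)/(7((p+1) + 7)),
which is the closed form with n = p+1.
By induction, the statement is established for all n ≥ 1.

S(n) = 5n/(7(n + 7))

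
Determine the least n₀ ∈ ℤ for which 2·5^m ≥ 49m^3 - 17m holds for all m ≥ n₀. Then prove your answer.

n₀ = 5

At m = 4: 1250 < 3068, so the inequality fails and n₀ ≥ 5. We prove 2·5^m ≥ 49m^3 - 17m for all m ≥ 5.
For the base case m = 5: 2·5^m = 6250 and 49m^3 - 17m = 6040, so 6250 ≥ 6040.
Suppose the result is true for m = k, so 2·5^k ≥ 49k^3 - 17k.
Then 2·5^(k + 1) = 5·(2·5^k) ≥ 5·(49k^3 - 17k).
Also, for k ≥ 5 we have 5·(49k^3 - 17k) ≥ 49(k+1)^3 - 17(k+1), since 5·(49k^3 - 17k) − (49(k+1)^3 - 17(k+1)) = 196k^3 - 147k^2 - 215k - 32, which is nonnegative for all k ≥ 5.
Combining, 2·5^(k + 1) ≥ 49(k+1)^3 - 17(k+1).
This completes the induction.
Hence the smallest such n₀ is 5.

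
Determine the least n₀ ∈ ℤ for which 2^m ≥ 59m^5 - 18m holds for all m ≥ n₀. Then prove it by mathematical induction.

n₀ = 31

At m = 30: 1073741824 < 1433699460, so the inequality fails and n₀ ≥ 31. We prove 2^m ≥ 59m^5 - 18m for all m ≥ 31.
For the base case m = 31: 2^m = 2147483648 and 59m^5 - 18m = 1689119351, so 2147483648 ≥ 1689119351.
For the inductive step, assume it holds for an arbitrary r ≥ 31, so 2^r ≥ 59r^5 - 18r.
Then 2^(r + 1) = 2·(2^r) ≥ 2·(59r^5 - 18r).
Also, for r ≥ 31 we have 2·(59r^5 - 18r) ≥ 59(r+1)^5 - 18(r+1), since 2·(59r^5 - 18r) − (59(r+1)^5 - 18(r+1)) = 59r^5 - 295r^4 - 590r^3 - 590r^2 - 313r - 41, which is nonnegative for all r ≥ 31.
Combining, 2^(r + 1) ≥ 59(r+1)^5 - 18(r+1).
By induction, the statement is established for all m ≥ 31.
Hence the smallest such n₀ is 31.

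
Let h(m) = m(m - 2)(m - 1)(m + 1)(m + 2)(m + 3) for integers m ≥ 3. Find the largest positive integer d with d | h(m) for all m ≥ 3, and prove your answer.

Computing the first values: h(3) = 720 and h(4) = 5040; gcd(720, 5040) = 720, so d ≤ 720.
We prove 720 | m(m - 2)(m - 1)(m + 1)(m + 2)(m + 3) for all m ≥ 3 by induction on m.
Base step (m = 3): h(3) = 720 = 720·(1), so 720 | h(3).
Inductive step: suppose the statement holds for some p ≥ 3, i.e. 720 | h(p). Then
h(p+1) − h(p) = (p-1)·p·(p+1)·(p+2)·(p+3)·(p+4) − (p-2)·(p-1)·p·(p+1)·(p+2)·(p+3) = (p-1)·p·(p+1)·(p+2)·(p+3)·[(p+4) − (p-2)] = 6·(p-1)·p·(p+1)·(p+2)·(p+3). The product of 5 consecutive integers is divisible by (5)! = 120, so h(p+1) − h(p) is divisible by 6·120 = 720. By the inductive hypothesis 720 | h(p), hence 720 | h(p+1).
By the principle of mathematical induction, the result holds for all m ≥ 3.
Therefore the largest such d is 720.

d = 720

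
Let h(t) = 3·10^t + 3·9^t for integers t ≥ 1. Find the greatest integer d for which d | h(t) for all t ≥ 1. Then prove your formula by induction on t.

Computing the first values: h(1) = 57 and h(2) = 543; gcd(57, 543) = 3, so d ≤ 3.
We prove 3 | 3·10^t + 3·9^t for all t ≥ 1 by induction on t.
Base case (t = 1): h(1) = 57 = 3·(19), so 3 | h(1).
For the inductive step, assume it holds for an arbitrary i ≥ 1, i.e. 3 | h(i). Then
h(i+1) − 10·h(i) = (3·10^(i+1) + 3·9^(i+1)) − 10·(3·10^i + 3·9^i) = (3)·9^i·(9 − 10) = (-3)·9^i. Since 3 | h(i) by the inductive hypothesis, 3 | 10·h(i); and 3 | -3 since -3 = 3·-1. Therefore 3 | h(i+1).
This completes the induction.
Therefore the largest such d is 3.

d = 3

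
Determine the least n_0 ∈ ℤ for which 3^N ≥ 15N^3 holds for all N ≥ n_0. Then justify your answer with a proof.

n_0 = 9

At N = 8: 6561 < 7680, so the inequality fails and n_0 ≥ 9. We prove 3^N ≥ 15N^3 for all N ≥ 9.
When N = 9: 3^N = 19683 and 15N^3 = 10935, so 19683 ≥ 10935.
Suppose the result is true for N = k, so 3^k ≥ 15k^3.
Then 3^(k + 1) = 3·(3^k) ≥ 3·(15k^3).
Also, for k ≥ 9 we have 3·(15k^3) ≥ 15(k+1)^3, since 3 ≥ (1 + 1/k)^3 for all k ≥ 9.
Combining, 3^(k + 1) ≥ 15(k+1)^3.
By induction, the statement is established for all N ≥ 9.
Hence the smallest such n_0 is 9.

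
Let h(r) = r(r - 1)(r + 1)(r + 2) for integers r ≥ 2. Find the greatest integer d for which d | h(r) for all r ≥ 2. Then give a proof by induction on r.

Computing the first values: h(2) = 24 and h(3) = 120; gcd(24, 120) = 24, so d ≤ 24.
We prove 24 | r(r - 1)(r + 1)(r + 2) for all r ≥ 2 by induction on r.
When r = 2: h(2) = 24 = 24·(1), so 24 | h(2).
Inductive step: assume the claim holds for r = m, i.e. 24 | h(m). Then
h(m+1) − h(m) = m·(m+1)·(m+2)·(m+3) − (m-1)·m·(m+1)·(m+2) = m·(m+1)·(m+2)·[(m+3) − (m-1)] = 4·m·(m+1)·(m+2). The product of 3 consecutive integers is divisible by (3)! = 6, so h(m+1) − h(m) is divisible by 4·6 = 24. By the inductive hypothesis 24 | h(m), hence 24 | h(m+1).
By induction, the statement is established for all r ≥ 2.
Therefore the largest such d is 24.

d = 24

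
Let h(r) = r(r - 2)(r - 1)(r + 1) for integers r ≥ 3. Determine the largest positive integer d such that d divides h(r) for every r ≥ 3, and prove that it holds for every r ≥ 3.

d = 24

Computing the first values: h(3) = 24 and h(4) = 120; gcd(24, 120) = 24, so d ≤ 24.
We prove 24 | r(r - 2)(r - 1)(r + 1) for all r ≥ 3 by induction on r.
Base case (r = 3): h(3) = 24 = 24·(1), so 24 | h(3).
Suppose the result is true for r = i, i.e. 24 | h(i). Then
h(i+1) − h(i) = (i-1)·i·(i+1)·(i+2) − (i-2)·(i-1)·i·(i+1) = (i-1)·i·(i+1)·[(i+2) − (i-2)] = 4·(i-1)·i·(i+1). The product of 3 consecutive integers is divisible by (3)! = 6, so h(i+1) − h(i) is divisible by 4·6 = 24. By the inductive hypothesis 24 | h(i), hence 24 | h(i+1).
By induction, the statement is established for all r ≥ 3.
Therefore the largest such d is 24.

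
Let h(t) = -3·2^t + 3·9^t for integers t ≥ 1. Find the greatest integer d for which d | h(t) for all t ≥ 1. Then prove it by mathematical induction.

Computing the first values: h(1) = 21 and h(2) = 231; gcd(21, 231) = 21, so d ≤ 21.
We prove 21 | -3·2^t + 3·9^t for all t ≥ 1 by induction on t.
Base step (t = 1): h(1) = 21 = 21·(1), so 21 | h(1).
Inductive step: assume the claim holds for t = p, i.e. 21 | h(p). Then
h(p+1) − 9·h(p) = (-3·2^(p+1) + 3·9^(p+1)) − 9·(-3·2^p + 3·9^p) = (-3)·2^p·(2 − 9) = (21)·2^p. Since 21 | h(p) by the inductive hypothesis, 21 | 9·h(p); and 21 | 21 since 21 = 21·1. Therefore 21 | h(p+1).
Hence, by induction on t, the claim holds for every t ≥ 1.
Therefore the largest such d is 21.

d = 21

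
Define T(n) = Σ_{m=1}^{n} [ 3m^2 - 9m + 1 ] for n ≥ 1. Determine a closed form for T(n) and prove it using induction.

We claim T(n) = n(n^2 - 3n - 3) for all n ≥ 1.
For the base case n = 1: T(1) = -5, and the closed form gives -5. They agree.
Suppose the result is true for n = m, so T(m) = m(m^2 - 3m - 3).
Then T(m+1) = T(m) + (3m^2 - 3m - 5) = (m(m^2 - 3m - 3)) + (3m^2 - 3m - 5).
Simplifying, T(m+1) = (m + 1)(m^2 - m - 5) = (m+1)((m+1)^2 - 3(m+1) - 3),
which is the closed form with n = m+1.
This completes the induction.

T(n) = n(n^2 - 3n - 3)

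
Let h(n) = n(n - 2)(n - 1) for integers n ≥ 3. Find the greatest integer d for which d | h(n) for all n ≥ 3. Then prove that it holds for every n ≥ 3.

Computing the first values: h(3) = 6 and h(4) = 24; gcd(6, 24) = 6, so d ≤ 6.
We prove 6 | n(n - 2)(n - 1) for all n ≥ 3 by induction on n.
Base case (n = 3): h(3) = 6 = 6·(1), so 6 | h(3).
For the inductive step, assume it holds for an arbitrary r ≥ 3, i.e. 6 | h(r). Then
h(r+1) − h(r) = (r-1)·r·(r+1) − (r-2)·(r-1)·r = (r-1)·r·[(r+1) − (r-2)] = 3·(r-1)·r. The product of 2 consecutive integers is divisible by (2)! = 2, so h(r+1) − h(r) is divisible by 3·2 = 6. By the inductive hypothesis 6 | h(r), hence 6 | h(r+1).
Hence, by induction on n, the claim holds for every n ≥ 3.
Therefore the largest such d is 6.

d = 6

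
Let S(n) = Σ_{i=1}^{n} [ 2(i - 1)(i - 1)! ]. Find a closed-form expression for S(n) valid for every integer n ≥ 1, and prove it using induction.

S(n) = 2n! - 2

We claim S(n) = 2n! - 2 for all n ≥ 1.
When n = 1: S(1) = 0, and the closed form gives 0. They agree.
Inductive step: suppose the statement holds for some i ≥ 1, so S(i) = 2i! - 2.
Then S(i+1) = S(i) + (2i·i!) = (2i! - 2) + (2i·i!).
Simplifying, S(i+1) = 2(i+1)! - 2,
which is the closed form with n = i+1.
By the principle of mathematical induction, the result holds for all n ≥ 1.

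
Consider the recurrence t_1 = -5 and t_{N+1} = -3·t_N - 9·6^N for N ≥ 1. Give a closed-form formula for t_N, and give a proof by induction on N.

t_N = (-3)^(N - 1) - 6^N

Computing the first terms: t_1 = -5, t_2 = -39, t_3 = -207. This suggests t_N = (-3)^(N - 1) - 6^N.
For the base case N = 1: the formula gives -5 = -5 = t_1.
Suppose the result is true for N = j, so t_j = (-3)^(j - 1) - 6^j.
Then t_{j+1} = -3·t_j - 9·6^j = -3·((-3)^(j - 1) - 6^j) - 9·6^j = (-3)^j - 6^(j + 1) = (-3)^((j+1) - 1) - 6^(j+1),
which is the claimed formula at N = j+1.
By induction, the statement is established for all N ≥ 1.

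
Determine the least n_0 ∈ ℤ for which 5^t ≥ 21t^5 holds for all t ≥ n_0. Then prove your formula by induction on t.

At t = 8: 390625 < 688128, so the inequality fails and n_0 ≥ 9. We prove 5^t ≥ 21t^5 for all t ≥ 9.
Base step (t = 9): 5^t = 1953125 and 21t^5 = 1240029, so 1953125 ≥ 1240029.
For the inductive step, assume it holds for an arbitrary m ≥ 9, so 5^m ≥ 21m^5.
Then 5^(m + 1) = 5·(5^m) ≥ 5·(21m^5).
Also, for m ≥ 9 we have 5·(21m^5) ≥ 21(m+1)^5, since 5 ≥ (1 + 1/m)^5 for all m ≥ 9.
Combining, 5^(m + 1) ≥ 21(m+1)^5.
Hence, by induction on t, the claim holds for every t ≥ 9.
Hence the smallest such n_0 is 9.

n_0 = 9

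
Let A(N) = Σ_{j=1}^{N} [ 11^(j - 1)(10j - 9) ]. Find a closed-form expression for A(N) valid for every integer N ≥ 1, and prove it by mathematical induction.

A(N) = 11^N(N - 1) + 1

We claim A(N) = 11^N(N - 1) + 1 for all N ≥ 1.
Base step (N = 1): A(1) = 1, and the closed form gives 1. They agree.
Inductive step: suppose the statement holds for some j ≥ 1, so A(j) = 11^j(j - 1) + 1.
Then A(j+1) = A(j) + (11^j(10j + 1)) = (11^j(j - 1) + 1) + (11^j(10j + 1)).
Simplifying, A(j+1) = 11^(j + 1)j + 1 = 11^(j+1)((j+1) - 1) + 1,
which is the closed form with N = j+1.
This completes the induction.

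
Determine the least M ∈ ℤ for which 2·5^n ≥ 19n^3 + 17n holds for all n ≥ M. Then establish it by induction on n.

At n = 4: 1250 < 1284, so the inequality fails and M ≥ 5. We prove 2·5^n ≥ 19n^3 + 17n for all n ≥ 5.
For the base case n = 5: 2·5^n = 6250 and 19n^3 + 17n = 2460, so 6250 ≥ 2460.
For the inductive step, assume it holds for an arbitrary m ≥ 5, so 2·5^m ≥ 19m^3 + 17m.
Then 2·5^(m + 1) = 5·(2·5^m) ≥ 5·(19m^3 + 17m).
Also, for m ≥ 5 we have 5·(19m^3 + 17m) ≥ 19(m+1)^3 + 17(m+1), since 5·(19m^3 + 17m) − (19(m+1)^3 + 17(m+1)) = 76m^3 - 57m^2 + 11m - 36, which is nonnegative for all m ≥ 5.
Combining, 2·5^(m + 1) ≥ 19(m+1)^3 + 17(m+1).
This completes the induction.
Hence the smallest such M is 5.

M = 5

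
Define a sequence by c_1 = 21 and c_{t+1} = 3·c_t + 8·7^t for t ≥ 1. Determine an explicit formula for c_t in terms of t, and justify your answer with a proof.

Computing the first terms: c_1 = 21, c_2 = 119, c_3 = 749. This suggests c_t = 7·3^(t - 1) + 2·7^t.
For the base case t = 1: the formula gives 21 = 21 = c_1.
Inductive step: suppose the statement holds for some m ≥ 1, so c_m = 7·3^(m - 1) + 2·7^m.
Then c_{m+1} = 3·c_m + 8·7^m = 3·(7·3^(m - 1) + 2·7^m) + 8·7^m = 7·3^m + 2·7^(m + 1) = 7·3^((m+1) - 1) + 2·7^(m+1),
which is the claimed formula at t = m+1.
Hence, by induction on t, the claim holds for every t ≥ 1.

c_t = 7·3^(t - 1) + 2·7^t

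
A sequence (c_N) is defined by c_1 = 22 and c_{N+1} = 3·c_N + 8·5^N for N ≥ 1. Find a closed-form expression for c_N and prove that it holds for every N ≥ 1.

Computing the first terms: c_1 = 22, c_2 = 106, c_3 = 518. This suggests c_N = 2·3^(N - 1) + 4·5^N.
When N = 1: the formula gives 22 = 22 = c_1.
For the inductive step, assume it holds for an arbitrary m ≥ 1, so c_m = 2·3^(m - 1) + 4·5^m.
Then c_{m+1} = 3·c_m + 8·5^m = 3·(2·3^(m - 1) + 4·5^m) + 8·5^m = 2·3^m + 4·5^(m + 1) = 2·3^((m+1) - 1) + 4·5^(m+1),
which is the claimed formula at N = m+1.
By the principle of mathematical induction, the result holds for all N ≥ 1.

c_N = 2·3^(N - 1) + 4·5^N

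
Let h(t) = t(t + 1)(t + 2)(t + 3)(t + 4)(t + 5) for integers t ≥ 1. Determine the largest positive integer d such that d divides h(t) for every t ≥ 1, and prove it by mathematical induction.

d = 720

Computing the first values: h(1) = 720 and h(2) = 5040; gcd(720, 5040) = 720, so d ≤ 720.
We prove 720 | t(t + 1)(t + 2)(t + 3)(t + 4)(t + 5) for all t ≥ 1 by induction on t.
Base step (t = 1): h(1) = 720 = 720·(1), so 720 | h(1).
Inductive step: assume the claim holds for t = k, i.e. 720 | h(k). Then
h(k+1) − h(k) = (k+1)·(k+2)·(k+3)·(k+4)·(k+5)·(k+6) − k·(k+1)·(k+2)·(k+3)·(k+4)·(k+5) = (k+1)·(k+2)·(k+3)·(k+4)·(k+5)·[(k+6) − k] = 6·(k+1)·(k+2)·(k+3)·(k+4)·(k+5). The product of 5 consecutive integers is divisible by (5)! = 120, so h(k+1) − h(k) is divisible by 6·120 = 720. By the inductive hypothesis 720 | h(k), hence 720 | h(k+1).
By the principle of mathematical induction, the result holds for all t ≥ 1.
Therefore the largest such d is 720.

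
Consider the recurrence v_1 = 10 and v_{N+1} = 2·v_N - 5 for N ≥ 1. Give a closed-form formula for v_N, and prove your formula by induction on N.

v_N = 5·2^(N - 1) + 5

Computing the first terms: v_1 = 10, v_2 = 15, v_3 = 25. This suggests v_N = 5·2^(N - 1) + 5.
For the base case N = 1: the formula gives 10 = 10 = v_1.
Inductive step: assume the claim holds for N = k, so v_k = 5·2^(k - 1) + 5.
Then v_{k+1} = 2·v_k - 5 = 2·(5·2^(k - 1) + 5) - 5 = 5·2^k + 5 = 5·2^((k+1) - 1) + 5,
which is the claimed formula at N = k+1.
Hence, by induction on N, the claim holds for every N ≥ 1.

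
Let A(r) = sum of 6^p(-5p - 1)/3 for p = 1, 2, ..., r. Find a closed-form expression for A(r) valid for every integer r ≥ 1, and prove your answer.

We claim A(r) = -2·6^r·r for all r ≥ 1.
Base step (r = 1): A(1) = -12, and the closed form gives -12. They agree.
For the inductive step, assume it holds for an arbitrary p ≥ 1, so A(p) = -2·6^p·p.
Then A(p+1) = A(p) + (6^p(-10p - 12)) = (-2·6^p·p) + (6^p(-10p - 12)).
Simplifying, A(p+1) = 12·6^p(-p - 1) = -2·6^(p+1)·(p+1),
which is the closed form with r = p+1.
Hence, by induction on r, the claim holds for every r ≥ 1.

A(r) = -2·6^r·r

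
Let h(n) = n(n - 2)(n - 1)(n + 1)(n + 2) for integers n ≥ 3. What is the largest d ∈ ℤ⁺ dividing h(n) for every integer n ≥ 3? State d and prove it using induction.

Computing the first values: h(3) = 120 and h(4) = 720; gcd(120, 720) = 120, so d ≤ 120.
We prove 120 | n(n - 2)(n - 1)(n + 1)(n + 2) for all n ≥ 3 by induction on n.
Base case (n = 3): h(3) = 120 = 120·(1), so 120 | h(3).
Inductive step: suppose the statement holds for some p ≥ 3, i.e. 120 | h(p). Then
h(p+1) − h(p) = (p-1)·p·(p+1)·(p+2)·(p+3) − (p-2)·(p-1)·p·(p+1)·(p+2) = (p-1)·p·(p+1)·(p+2)·[(p+3) − (p-2)] = 5·(p-1)·p·(p+1)·(p+2). The product of 4 consecutive integers is divisible by (4)! = 24, so h(p+1) − h(p) is divisible by 5·24 = 120. By the inductive hypothesis 120 | h(p), hence 120 | h(p+1).
This completes the induction.
Therefore the largest such d is 120.

d = 120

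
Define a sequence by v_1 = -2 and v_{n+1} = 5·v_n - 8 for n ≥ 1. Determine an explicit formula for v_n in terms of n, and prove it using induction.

v_n = -4·5^(n - 1) + 2

Computing the first terms: v_1 = -2, v_2 = -18, v_3 = -98. This suggests v_n = -4·5^(n - 1) + 2.
Base step (n = 1): the formula gives -2 = -2 = v_1.
Inductive step: assume the claim holds for n = m, so v_m = -4·5^(m - 1) + 2.
Then v_{m+1} = 5·v_m - 8 = 5·(-4·5^(m - 1) + 2) - 8 = -4·5^m + 2 = -4·5^((m+1) - 1) + 2,
which is the claimed formula at n = m+1.
By induction, the statement is established for all n ≥ 1.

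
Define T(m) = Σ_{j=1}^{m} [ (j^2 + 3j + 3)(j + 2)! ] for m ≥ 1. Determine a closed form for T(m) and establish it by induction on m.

T(m) = (m + 1)(m + 3)! - 6

We claim T(m) = (m + 1)(m + 3)! - 6 for all m ≥ 1.
When m = 1: T(1) = 42, and the closed form gives 42. They agree.
For the inductive step, assume it holds for an arbitrary j ≥ 1, so T(j) = (j + 1)(j + 3)! - 6.
Then T(j+1) = T(j) + ((j^2 + 5j + 7)(j + 3)!) = ((j + 1)(j + 3)! - 6) + ((j^2 + 5j + 7)(j + 3)!).
Simplifying, T(j+1) = ((j+1) + 1)((j+1) + 3)! - 6,
which is the closed form with m = j+1.
Hence, by induction on m, the claim holds for every m ≥ 1.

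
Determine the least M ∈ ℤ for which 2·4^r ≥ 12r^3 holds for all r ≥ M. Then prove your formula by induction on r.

M = 5

At r = 4: 512 < 768, so the inequality fails and M ≥ 5. We prove 2·4^r ≥ 12r^3 for all r ≥ 5.
When r = 5: 2·4^r = 2048 and 12r^3 = 1500, so 2048 ≥ 1500.
Inductive step: suppose the statement holds for some j ≥ 5, so 2·4^j ≥ 12j^3.
Then 2·4^(j + 1) = 4·(2·4^j) ≥ 4·(12j^3).
Also, for j ≥ 5 we have 4·(12j^3) ≥ 12(j+1)^3, since 4 ≥ (1 + 1/j)^3 for all j ≥ 5.
Combining, 2·4^(j + 1) ≥ 12(j+1)^3.
Hence, by induction on r, the claim holds for every r ≥ 5.
Hence the smallest such M is 5.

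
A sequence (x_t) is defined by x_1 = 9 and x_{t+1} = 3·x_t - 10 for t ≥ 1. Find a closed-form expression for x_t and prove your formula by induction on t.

x_t = 4·3^(t - 1) + 5

Computing the first terms: x_1 = 9, x_2 = 17, x_3 = 41. This suggests x_t = 4·3^(t - 1) + 5.
For the base case t = 1: the formula gives 9 = 9 = x_1.
Inductive step: suppose the statement holds for some m ≥ 1, so x_m = 4·3^(m - 1) + 5.
Then x_{m+1} = 3·x_m - 10 = 3·(4·3^(m - 1) + 5) - 10 = 4·3^m + 5 = 4·3^((m+1) - 1) + 5,
which is the claimed formula at t = m+1.
By the principle of mathematical induction, the result holds for all t ≥ 1.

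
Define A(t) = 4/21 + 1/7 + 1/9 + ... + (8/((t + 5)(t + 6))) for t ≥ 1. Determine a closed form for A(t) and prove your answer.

We claim A(t) = 4t/(3(t + 6)) for all t ≥ 1.
Base case (t = 1): A(1) = 4/21, and the closed form gives 4/21. They agree.
Inductive step: assume the claim holds for t = p, so A(p) = 4p/(3(p + 6)).
Then A(p+1) = A(p) + (8/((p + 6)(p + 7))) = (4p/(3(p + 6))) + (8/((p + 6)(p + 7))).
Simplifying, A(p+1) = 4(p + 1)/(3(p + 7)) = 4(p+1)/(3((p+1) + 6)),
which is the closed form with t = p+1.
By the principle of mathematical induction, the result holds for all t ≥ 1.

A(t) = 4t/(3(t + 6))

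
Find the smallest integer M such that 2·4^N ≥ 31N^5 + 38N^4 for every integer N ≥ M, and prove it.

M = 11

At N = 10: 2097152 < 3480000, so the inequality fails and M ≥ 11. We prove 2·4^N ≥ 31N^5 + 38N^4 for all N ≥ 11.
Base case (N = 11): 2·4^N = 8388608 and 31N^5 + 38N^4 = 5548939, so 8388608 ≥ 5548939.
Inductive step: assume the claim holds for N = i, so 2·4^i ≥ 31i^5 + 38i^4.
Then 2·4^(i + 1) = 4·(2·4^i) ≥ 4·(31i^5 + 38i^4).
Also, for i ≥ 11 we have 4·(31i^5 + 38i^4) ≥ 31(i+1)^5 + 38(i+1)^4, since 4·(31i^5 + 38i^4) − (31(i+1)^5 + 38(i+1)^4) = 93i^5 - 41i^4 - 462i^3 - 538i^2 - 307i - 69, which is nonnegative for all i ≥ 11.
Combining, 2·4^(i + 1) ≥ 31(i+1)^5 + 38(i+1)^4.
By induction, the statement is established for all N ≥ 11.
Hence the smallest such M is 11.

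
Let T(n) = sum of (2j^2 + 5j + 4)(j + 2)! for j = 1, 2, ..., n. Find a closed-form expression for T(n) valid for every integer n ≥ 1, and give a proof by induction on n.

T(n) = (2n + 1)(n + 3)! - 6

We claim T(n) = (2n + 1)(n + 3)! - 6 for all n ≥ 1.
Base step (n = 1): T(1) = 66, and the closed form gives 66. They agree.
Inductive step: assume the claim holds for n = j, so T(j) = (2j + 1)(j + 3)! - 6.
Then T(j+1) = T(j) + ((2j^2 + 9j + 11)(j + 3)!) = ((2j + 1)(j + 3)! - 6) + ((2j^2 + 9j + 11)(j + 3)!).
Simplifying, T(j+1) = (2(j+1) + 1)((j+1) + 3)! - 6,
which is the closed form with n = j+1.
Hence, by induction on n, the claim holds for every n ≥ 1.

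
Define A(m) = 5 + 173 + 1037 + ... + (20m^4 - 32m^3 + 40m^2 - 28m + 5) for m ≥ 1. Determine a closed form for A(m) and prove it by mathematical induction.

A(m) = m(4m^4 + 2m^3 + 4m^2 - 2m - 3)

We claim A(m) = m(4m^4 + 2m^3 + 4m^2 - 2m - 3) for all m ≥ 1.
When m = 1: A(1) = 5, and the closed form gives 5. They agree.
Inductive step: suppose the statement holds for some k ≥ 1, so A(k) = k(4k^4 + 2k^3 + 4k^2 - 2k - 3).
Then A(k+1) = A(k) + (20k^4 + 48k^3 + 64k^2 + 36k + 5) = (k(4k^4 + 2k^3 + 4k^2 - 2k - 3)) + (20k^4 + 48k^3 + 64k^2 + 36k + 5).
Simplifying, A(k+1) = (k + 1)(4k^4 + 18k^3 + 34k^2 + 28k + 5) = (k+1)(4(k+1)^4 + 2(k+1)^3 + 4(k+1)^2 - 2(k+1) - 3),
which is the closed form with m = k+1.
By induction, the statement is established for all m ≥ 1.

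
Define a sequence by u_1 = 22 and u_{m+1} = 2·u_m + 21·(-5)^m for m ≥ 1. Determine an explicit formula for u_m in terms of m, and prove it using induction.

u_m = -3(-5)^m + 7·2^(m - 1)

Computing the first terms: u_1 = 22, u_2 = -61, u_3 = 403. This suggests u_m = -3(-5)^m + 7·2^(m - 1).
When m = 1: the formula gives 22 = 22 = u_1.
Inductive step: suppose the statement holds for some i ≥ 1, so u_i = -3(-5)^i + 7·2^(i - 1).
Then u_{i+1} = 2·u_i + 21·(-5)^i = 2·(-3(-5)^i + 7·2^(i - 1)) + 21·(-5)^i = -3(-5)^(i + 1) + 7·2^i = -3(-5)^(i+1) + 7·2^((i+1) - 1),
which is the claimed formula at m = i+1.
This completes the induction.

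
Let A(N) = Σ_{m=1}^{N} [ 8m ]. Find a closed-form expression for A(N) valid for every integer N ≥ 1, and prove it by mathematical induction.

A(N) = 4N(N + 1)

We claim A(N) = 4N(N + 1) for all N ≥ 1.
Base case (N = 1): A(1) = 8, and the closed form gives 8. They agree.
For the inductive step, assume it holds for an arbitrary m ≥ 1, so A(m) = 4m(m + 1).
Then A(m+1) = A(m) + (8m + 8) = (4m(m + 1)) + (8m + 8).
Simplifying, A(m+1) = 4(m + 1)(m + 2) = 4(m+1)((m+1) + 1),
which is the closed form with N = m+1.
This completes the induction.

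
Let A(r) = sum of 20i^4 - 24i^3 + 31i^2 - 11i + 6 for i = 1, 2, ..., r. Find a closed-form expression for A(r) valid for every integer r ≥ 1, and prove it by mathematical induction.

A(r) = r(4r^4 + 4r^3 + 5r^2 + 4r + 5)

We claim A(r) = r(4r^4 + 4r^3 + 5r^2 + 4r + 5) for all r ≥ 1.
Base case (r = 1): A(1) = 22, and the closed form gives 22. They agree.
Suppose the result is true for r = i, so A(i) = i(4i^4 + 4i^3 + 5i^2 + 4i + 5).
Then A(i+1) = A(i) + (20i^4 + 56i^3 + 79i^2 + 59i + 22) = (i(4i^4 + 4i^3 + 5i^2 + 4i + 5)) + (20i^4 + 56i^3 + 79i^2 + 59i + 22).
Simplifying, A(i+1) = (i + 1)(4i^4 + 20i^3 + 41i^2 + 42i + 22) = (i+1)(4(i+1)^4 + 4(i+1)^3 + 5(i+1)^2 + 4(i+1) + 5),
which is the closed form with r = i+1.
By the principle of mathematical induction, the result holds for all r ≥ 1.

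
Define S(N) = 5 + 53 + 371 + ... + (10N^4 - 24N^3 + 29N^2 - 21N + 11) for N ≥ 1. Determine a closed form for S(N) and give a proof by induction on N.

S(N) = N(2N^4 - N^3 + N^2 - 2N + 5)

We claim S(N) = N(2N^4 - N^3 + N^2 - 2N + 5) for all N ≥ 1.
When N = 1: S(1) = 5, and the closed form gives 5. They agree.
Suppose the result is true for N = i, so S(i) = i(2i^4 - i^3 + i^2 - 2i + 5).
Then S(i+1) = S(i) + (10i^4 + 16i^3 + 17i^2 + 5i + 5) = (i(2i^4 - i^3 + i^2 - 2i + 5)) + (10i^4 + 16i^3 + 17i^2 + 5i + 5).
Simplifying, S(i+1) = (i + 1)(2i^4 + 7i^3 + 10i^2 + 5i + 5) = (i+1)(2(i+1)^4 - (i+1)^3 + (i+1)^2 - 2(i+1) + 5),
which is the closed form with N = i+1.
By the principle of mathematical induction, the result holds for all N ≥ 1.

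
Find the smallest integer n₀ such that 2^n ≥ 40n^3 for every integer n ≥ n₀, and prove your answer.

At n = 17: 131072 < 196520, so the inequality fails and n₀ ≥ 18. We prove 2^n ≥ 40n^3 for all n ≥ 18.
Base step (n = 18): 2^n = 262144 and 40n^3 = 233280, so 262144 ≥ 233280.
Inductive step: suppose the statement holds for some i ≥ 18, so 2^i ≥ 40i^3.
Then 2^(i + 1) = 2·(2^i) ≥ 2·(40i^3).
Also, for i ≥ 18 we have 2·(40i^3) ≥ 40(i+1)^3, since 2 ≥ (1 + 1/i)^3 for all i ≥ 18.
Combining, 2^(i + 1) ≥ 40(i+1)^3.
By the principle of mathematical induction, the result holds for all n ≥ 18.
Hence the smallest such n₀ is 18.

n₀ = 18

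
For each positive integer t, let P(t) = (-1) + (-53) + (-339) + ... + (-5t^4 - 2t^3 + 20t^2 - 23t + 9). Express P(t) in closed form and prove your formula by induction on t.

P(t) = -t(t^4 + 3t^3 - 4t^2 + 2t - 1)

We claim P(t) = -t(t^4 + 3t^3 - 4t^2 + 2t - 1) for all t ≥ 1.
When t = 1: P(1) = -1, and the closed form gives -1. They agree.
For the inductive step, assume it holds for an arbitrary j ≥ 1, so P(j) = j(-j^4 - 3j^3 + 4j^2 - 2j + 1).
Then P(j+1) = P(j) + (-5j^4 - 22j^3 - 16j^2 - 9j - 1) = (j(-j^4 - 3j^3 + 4j^2 - 2j + 1)) + (-5j^4 - 22j^3 - 16j^2 - 9j - 1).
Simplifying, P(j+1) = -(j + 1)(j^4 + 7j^3 + 11j^2 + 7j + 1) = -(j+1)((j+1)^4 + 3(j+1)^3 - 4(j+1)^2 + 2(j+1) - 1),
which is the closed form with t = j+1.
Hence, by induction on t, the claim holds for every t ≥ 1.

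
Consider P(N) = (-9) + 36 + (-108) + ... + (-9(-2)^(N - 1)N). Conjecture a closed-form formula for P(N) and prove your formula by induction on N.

P(N) = (-2)^N(3N + 1) - 1

We claim P(N) = (-2)^N(3N + 1) - 1 for all N ≥ 1.
Base case (N = 1): P(1) = -9, and the closed form gives -9. They agree.
For the inductive step, assume it holds for an arbitrary i ≥ 1, so P(i) = (-2)^i(3i + 1) - 1.
Then P(i+1) = P(i) + (9(-2)^i(-i - 1)) = ((-2)^i(3i + 1) - 1) + (9(-2)^i(-i - 1)).
Simplifying, P(i+1) = -6(-2)^i·i - 8(-2)^i - 1 = (-2)^(i+1)(3(i+1) + 1) - 1,
which is the closed form with N = i+1.
By induction, the statement is established for all N ≥ 1.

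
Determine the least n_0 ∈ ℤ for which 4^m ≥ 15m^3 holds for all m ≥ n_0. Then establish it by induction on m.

At m = 5: 1024 < 1875, so the inequality fails and n_0 ≥ 6. We prove 4^m ≥ 15m^3 for all m ≥ 6.
Base case (m = 6): 4^m = 4096 and 15m^3 = 3240, so 4096 ≥ 3240.
Inductive step: suppose the statement holds for some i ≥ 6, so 4^i ≥ 15i^3.
Then 4^(i + 1) = 4·(4^i) ≥ 4·(15i^3).
Also, for i ≥ 6 we have 4·(15i^3) ≥ 15(i+1)^3, since 4 ≥ (1 + 1/i)^3 for all i ≥ 6.
Combining, 4^(i + 1) ≥ 15(i+1)^3.
By the principle of mathematical induction, the result holds for all m ≥ 6.
Hence the smallest such n_0 is 6.

n_0 = 6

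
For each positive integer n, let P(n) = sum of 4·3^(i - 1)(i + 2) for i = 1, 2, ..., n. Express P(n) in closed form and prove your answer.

We claim P(n) = 3^n(2n + 3) - 3 for all n ≥ 1.
For the base case n = 1: P(1) = 12, and the closed form gives 12. They agree.
Suppose the result is true for n = i, so P(i) = 3^i(2i + 3) - 3.
Then P(i+1) = P(i) + (4·3^i(i + 3)) = (3^i(2i + 3) - 3) + (4·3^i(i + 3)).
Simplifying, P(i+1) = 6·3^i·i + 15·3^i - 3 = 3^(i+1)(2(i+1) + 3) - 3,
which is the closed form with n = i+1.
Hence, by induction on n, the claim holds for every n ≥ 1.

P(n) = 3^n(2n + 3) - 3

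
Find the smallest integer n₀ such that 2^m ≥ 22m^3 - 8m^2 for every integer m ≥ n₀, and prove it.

n₀ = 17

At m = 16: 65536 < 88064, so the inequality fails and n₀ ≥ 17. We prove 2^m ≥ 22m^3 - 8m^2 for all m ≥ 17.
Base step (m = 17): 2^m = 131072 and 22m^3 - 8m^2 = 105774, so 131072 ≥ 105774.
Inductive step: assume the claim holds for m = i, so 2^i ≥ 22i^3 - 8i^2.
Then 2^(i + 1) = 2·(2^i) ≥ 2·(22i^3 - 8i^2).
Also, for i ≥ 17 we have 2·(22i^3 - 8i^2) ≥ 22(i+1)^3 - 8(i+1)^2, since 2·(22i^3 - 8i^2) − (22(i+1)^3 - 8(i+1)^2) = 22i^3 - 74i^2 - 50i - 14, which is nonnegative for all i ≥ 17.
Combining, 2^(i + 1) ≥ 22(i+1)^3 - 8(i+1)^2.
This completes the induction.
Hence the smallest such n₀ is 17.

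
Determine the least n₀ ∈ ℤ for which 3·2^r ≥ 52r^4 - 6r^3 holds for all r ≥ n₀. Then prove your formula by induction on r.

At r = 21: 6291456 < 10057446, so the inequality fails and n₀ ≥ 22. We prove 3·2^r ≥ 52r^4 - 6r^3 for all r ≥ 22.
When r = 22: 3·2^r = 12582912 and 52r^4 - 6r^3 = 12117424, so 12582912 ≥ 12117424.
Inductive step: assume the claim holds for r = j, so 3·2^j ≥ 52j^4 - 6j^3.
Then 3·2^(j + 1) = 2·(3·2^j) ≥ 2·(52j^4 - 6j^3).
Also, for j ≥ 22 we have 2·(52j^4 - 6j^3) ≥ 52(j+1)^4 - 6(j+1)^3, since 2·(52j^4 - 6j^3) − (52(j+1)^4 - 6(j+1)^3) = 52j^4 - 214j^3 - 294j^2 - 190j - 46, which is nonnegative for all j ≥ 22.
Combining, 3·2^(j + 1) ≥ 52(j+1)^4 - 6(j+1)^3.
This completes the induction.
Hence the smallest such n₀ is 22.

n₀ = 22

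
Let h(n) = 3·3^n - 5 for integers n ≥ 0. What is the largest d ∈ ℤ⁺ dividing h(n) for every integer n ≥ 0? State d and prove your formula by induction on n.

Computing the first values: h(0) = -2 and h(1) = 4; gcd(-2, 4) = 2, so d ≤ 2.
We prove 2 | 3·3^n - 5 for all n ≥ 0 by induction on n.
For the base case n = 0: h(0) = -2 = 2·(-1), so 2 | h(0).
For the inductive step, assume it holds for an arbitrary i ≥ 0, i.e. 2 | h(i). Then
h(i+1) = 3·3^(i+1) - 5 = 3·(3·3^i - 5) + 10 = 3·h(i) + 10. The first term is divisible by 2 by the inductive hypothesis, and 10 is divisible by 2. Hence 2 | h(i+1).
By the principle of mathematical induction, the result holds for all n ≥ 0.
Therefore the largest such d is 2.

d = 2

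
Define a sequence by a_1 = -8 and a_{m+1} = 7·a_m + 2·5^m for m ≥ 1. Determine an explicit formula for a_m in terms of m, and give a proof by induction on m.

a_m = -5^m - 3·7^(m - 1)

Computing the first terms: a_1 = -8, a_2 = -46, a_3 = -272. This suggests a_m = -5^m - 3·7^(m - 1).
For the base case m = 1: the formula gives -8 = -8 = a_1.
Inductive step: suppose the statement holds for some j ≥ 1, so a_j = -5^j - 3·7^(j - 1).
Then a_{j+1} = 7·a_j + 2·5^j = 7·(-5^j - 3·7^(j - 1)) + 2·5^j = -5^(j + 1) - 3·7^j = -5^(j+1) - 3·7^((j+1) - 1),
which is the claimed formula at m = j+1.
By the principle of mathematical induction, the result holds for all m ≥ 1.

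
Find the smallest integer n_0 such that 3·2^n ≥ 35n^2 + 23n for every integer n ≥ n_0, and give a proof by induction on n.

At n = 10: 3072 < 3730, so the inequality fails and n_0 ≥ 11. We prove 3·2^n ≥ 35n^2 + 23n for all n ≥ 11.
For the base case n = 11: 3·2^n = 6144 and 35n^2 + 23n = 4488, so 6144 ≥ 4488.
Inductive step: suppose the statement holds for some k ≥ 11, so 3·2^k ≥ 35k^2 + 23k.
Then 3·2^(k + 1) = 2·(3·2^k) ≥ 2·(35k^2 + 23k).
Also, for k ≥ 11 we have 2·(35k^2 + 23k) ≥ 35(k+1)^2 + 23(k+1), since 2·(35k^2 + 23k) − (35(k+1)^2 + 23(k+1)) = 35k^2 - 47k - 58, which is nonnegative for all k ≥ 11.
Combining, 3·2^(k + 1) ≥ 35(k+1)^2 + 23(k+1).
Hence, by induction on n, the claim holds for every n ≥ 11.
Hence the smallest such n_0 is 11.

n_0 = 11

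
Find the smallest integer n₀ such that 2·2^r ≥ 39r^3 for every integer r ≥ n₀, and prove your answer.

At r = 16: 131072 < 159744, so the inequality fails and n₀ ≥ 17. We prove 2·2^r ≥ 39r^3 for all r ≥ 17.
For the base case r = 17: 2·2^r = 262144 and 39r^3 = 191607, so 262144 ≥ 191607.
Suppose the result is true for r = j, so 2·2^j ≥ 39j^3.
Then 2·2^(j + 1) = 2·(2·2^j) ≥ 2·(39j^3).
Also, for j ≥ 17 we have 2·(39j^3) ≥ 39(j+1)^3, since 2 ≥ (1 + 1/j)^3 for all j ≥ 17.
Combining, 2·2^(j + 1) ≥ 39(j+1)^3.
Hence, by induction on r, the claim holds for every r ≥ 17.
Hence the smallest such n₀ is 17.

n₀ = 17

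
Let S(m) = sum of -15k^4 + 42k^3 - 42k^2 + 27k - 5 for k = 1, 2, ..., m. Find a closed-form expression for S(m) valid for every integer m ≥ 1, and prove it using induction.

We claim S(m) = -m(3m^4 - 3m^3 - 2m^2 - 3m - 2) for all m ≥ 1.
For the base case m = 1: S(1) = 7, and the closed form gives 7. They agree.
Inductive step: suppose the statement holds for some k ≥ 1, so S(k) = k(-3k^4 + 3k^3 + 2k^2 + 3k + 2).
Then S(k+1) = S(k) + (-15k^4 - 18k^3 - 6k^2 + 9k + 7) = (k(-3k^4 + 3k^3 + 2k^2 + 3k + 2)) + (-15k^4 - 18k^3 - 6k^2 + 9k + 7).
Simplifying, S(k+1) = -(k + 1)(3k^4 + 9k^3 + 7k^2 - 4k - 7) = -(k+1)(3(k+1)^4 - 3(k+1)^3 - 2(k+1)^2 - 3(k+1) - 2),
which is the closed form with m = k+1.
This completes the induction.

S(m) = -m(3m^4 - 3m^3 - 2m^2 - 3m - 2)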